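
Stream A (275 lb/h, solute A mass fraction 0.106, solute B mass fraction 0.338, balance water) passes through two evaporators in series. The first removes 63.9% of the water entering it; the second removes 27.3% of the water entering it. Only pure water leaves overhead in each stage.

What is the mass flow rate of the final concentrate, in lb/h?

water in feed = 275×0.556 = 152.9 lb/h.
After stage 1: water left = (1−0.639)×152.9 = 55.197; stream total = 177.3 lb/h.
After stage 2: water left = (1−0.273)×55.197 = 40.128; final concentrate = 162.23 lb/h.

162.2 lb/h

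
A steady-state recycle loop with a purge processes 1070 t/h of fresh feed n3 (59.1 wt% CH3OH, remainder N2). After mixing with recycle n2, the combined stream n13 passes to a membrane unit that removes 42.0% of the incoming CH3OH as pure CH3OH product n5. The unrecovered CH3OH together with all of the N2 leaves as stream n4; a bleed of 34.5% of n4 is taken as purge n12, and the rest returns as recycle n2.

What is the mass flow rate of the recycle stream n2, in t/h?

1218 t/h

N2 enters only via n3 and leaves only via the purge: 1070×0.409 = 0.345×(N2 in n4), and the membrane unit passes all N2, so N2 in n13 = N2 in n4 = 1268.5 t/h.
CH3OH in n13: m_A = 1070×0.591 + (1−0.345)·(1−0.420)·m_A, so m_A = 632.37/0.6201 = 1019.8 t/h.
n4 = (1−0.420)×1019.8 + 1268.5 = 1860 t/h.
Recycle n2 = (1−0.345)×1860 = 1218.3 t/h.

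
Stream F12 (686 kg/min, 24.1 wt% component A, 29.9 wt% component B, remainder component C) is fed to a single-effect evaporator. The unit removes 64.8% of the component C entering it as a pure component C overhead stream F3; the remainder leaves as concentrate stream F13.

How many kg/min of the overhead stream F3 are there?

204.5 kg/min

component C entering = 686×0.460 = 315.56 kg/min; overhead removed = 0.648×315.56 = 204.48 kg/min.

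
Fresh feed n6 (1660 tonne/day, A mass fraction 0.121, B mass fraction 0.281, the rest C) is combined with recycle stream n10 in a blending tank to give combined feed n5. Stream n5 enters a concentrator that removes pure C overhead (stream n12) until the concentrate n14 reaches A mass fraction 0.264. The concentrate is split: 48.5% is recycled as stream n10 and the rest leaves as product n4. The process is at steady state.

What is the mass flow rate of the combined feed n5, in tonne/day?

2377 tonne/day

Overall A balance (none leaves overhead): A in fresh feed = A in product, i.e. 1660×0.121 = (1−0.485)·n14·0.264.
n14 = 200.86/(0.264×0.515) = 1477.3 tonne/day.
Recycle n10 = 0.485×1477.3 = 716.51 tonne/day.
Combined feed n5 = 1660 + 716.51 = 2376.5 tonne/day.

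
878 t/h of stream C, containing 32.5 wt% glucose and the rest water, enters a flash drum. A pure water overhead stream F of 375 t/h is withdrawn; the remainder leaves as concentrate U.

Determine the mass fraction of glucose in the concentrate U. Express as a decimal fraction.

0.567

glucose is not removed: 878×0.325 = 285.35 t/h of glucose enters U.
Concentrate = 878 − 375 = 503 t/h.
Mass fraction = 285.35/503 = 0.567.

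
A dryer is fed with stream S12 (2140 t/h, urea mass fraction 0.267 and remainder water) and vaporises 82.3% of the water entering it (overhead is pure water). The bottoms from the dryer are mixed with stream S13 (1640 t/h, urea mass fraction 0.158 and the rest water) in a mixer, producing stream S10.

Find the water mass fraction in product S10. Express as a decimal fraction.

0.666

Vapour removed = 0.823×0.733×2140 = 1291 t/h; concentrate = 849.03 t/h.
water reaching the mixer = 277.65 (from concentrate) + 1640×0.842 = 1658.5 t/h.
Product flow = 849.03 + 1640 = 2489 t/h; water fraction = 0.666.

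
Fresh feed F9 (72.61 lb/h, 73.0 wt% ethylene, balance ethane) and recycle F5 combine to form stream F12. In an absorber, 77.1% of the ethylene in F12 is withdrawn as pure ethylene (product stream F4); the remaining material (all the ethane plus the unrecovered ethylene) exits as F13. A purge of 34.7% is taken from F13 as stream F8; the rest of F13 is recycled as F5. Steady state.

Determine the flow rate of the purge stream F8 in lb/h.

24.56 lb/h

ethane enters only via F9 and leaves only via the purge: 72.61×0.270 = 0.347×(ethane in F13), and the absorber passes all ethane, so ethane in F12 = ethane in F13 = 56.498 lb/h.
ethylene in F12: m_A = 72.61×0.730 + (1−0.347)·(1−0.771)·m_A, so m_A = 53.005/0.8505 = 62.325 lb/h.
F13 = (1−0.771)×62.325 + 56.498 = 70.77 lb/h.
Purge F8 = 0.347×70.77 = 24.557 lb/h.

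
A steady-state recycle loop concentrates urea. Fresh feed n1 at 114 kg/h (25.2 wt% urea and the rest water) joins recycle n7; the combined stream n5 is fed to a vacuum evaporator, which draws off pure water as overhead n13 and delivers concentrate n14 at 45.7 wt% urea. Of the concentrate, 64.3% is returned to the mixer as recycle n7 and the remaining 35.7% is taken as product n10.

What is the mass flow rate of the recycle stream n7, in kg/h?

Overall urea balance (none leaves overhead): urea in fresh feed = urea in product, i.e. 114×0.252 = (1−0.643)·n14·0.457.
n14 = 28.728/(0.457×0.357) = 176.08 kg/h.
Recycle n7 = 0.643×176.08 = 113.22 kg/h.

113.2 kg/h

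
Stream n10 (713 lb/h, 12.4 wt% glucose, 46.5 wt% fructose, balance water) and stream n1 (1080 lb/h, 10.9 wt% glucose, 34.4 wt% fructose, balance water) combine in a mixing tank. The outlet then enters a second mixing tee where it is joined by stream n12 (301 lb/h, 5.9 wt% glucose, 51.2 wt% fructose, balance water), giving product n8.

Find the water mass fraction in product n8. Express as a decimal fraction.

Overall, product flow = 2094 lb/h.
water in = 713×0.411 + 1080×0.547 + 301×0.429 = 1012.9 lb/h.
water fraction in n8 = 0.484.

0.484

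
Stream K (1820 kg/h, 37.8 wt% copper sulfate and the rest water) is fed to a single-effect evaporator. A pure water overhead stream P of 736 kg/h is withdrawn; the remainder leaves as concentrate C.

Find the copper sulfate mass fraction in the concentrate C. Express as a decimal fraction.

copper sulfate is not removed: 1820×0.378 = 687.96 kg/h of copper sulfate enters C.
Concentrate = 1820 − 736 = 1084 kg/h.
Mass fraction = 687.96/1084 = 0.635.

0.635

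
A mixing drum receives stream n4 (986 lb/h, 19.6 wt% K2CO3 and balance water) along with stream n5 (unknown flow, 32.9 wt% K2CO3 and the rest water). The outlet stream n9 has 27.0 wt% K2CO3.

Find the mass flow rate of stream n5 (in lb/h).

Let n5 be the unknown flow. Total out = 986 + n5.
K2CO3 balance: 193.26 + 0.329·n5 = 0.270·(986 + n5)
(0.329 − 0.270)·n5 = 0.270×986 − 193.26 = 72.964
n5 = 72.964 / 0.059 = 1236.7 lb/h

1237 lb/h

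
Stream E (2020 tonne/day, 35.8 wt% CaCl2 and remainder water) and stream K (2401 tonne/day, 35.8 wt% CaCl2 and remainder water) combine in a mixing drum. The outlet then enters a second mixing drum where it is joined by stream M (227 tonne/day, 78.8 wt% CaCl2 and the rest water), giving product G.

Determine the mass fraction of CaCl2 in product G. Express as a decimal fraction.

0.379

Overall, product flow = 4648 tonne/day.
CaCl2 in = 2020×0.358 + 2401×0.358 + 227×0.788 = 1761.6 tonne/day.
CaCl2 fraction in G = 0.379.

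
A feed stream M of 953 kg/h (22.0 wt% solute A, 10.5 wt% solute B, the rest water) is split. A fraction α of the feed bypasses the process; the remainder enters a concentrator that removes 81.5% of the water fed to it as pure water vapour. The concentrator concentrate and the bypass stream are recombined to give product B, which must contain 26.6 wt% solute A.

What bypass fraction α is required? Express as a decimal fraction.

0.686

All 953×0.220 = 209.66 kg/h of solute A reaches B, so B = 209.66/0.266 = 788.2 kg/h and vapour = 164.8 kg/h.
The evaporator receives (1−α)·953 of feed at 0.675 water and removes 0.815 of that water:
0.815×0.675×(1−α)×953 = 164.8
(1−α) = 164.8/524.27 = 0.3144;  α = 0.6856.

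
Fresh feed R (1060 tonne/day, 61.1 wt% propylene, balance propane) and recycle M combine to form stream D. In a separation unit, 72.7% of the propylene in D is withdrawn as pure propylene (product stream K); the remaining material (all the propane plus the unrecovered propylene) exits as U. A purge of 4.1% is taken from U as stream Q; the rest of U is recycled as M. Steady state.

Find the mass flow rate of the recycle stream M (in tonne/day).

9874 tonne/day

propane enters only via R and leaves only via the purge: 1060×0.389 = 0.041×(propane in U), and the separation unit passes all propane, so propane in D = propane in U = 10057 tonne/day.
propylene in D: m_A = 1060×0.611 + (1−0.041)·(1−0.727)·m_A, so m_A = 647.66/0.7382 = 877.36 tonne/day.
U = (1−0.727)×877.36 + 10057 = 10297 tonne/day.
Recycle M = (1−0.041)×10297 = 9874.4 tonne/day.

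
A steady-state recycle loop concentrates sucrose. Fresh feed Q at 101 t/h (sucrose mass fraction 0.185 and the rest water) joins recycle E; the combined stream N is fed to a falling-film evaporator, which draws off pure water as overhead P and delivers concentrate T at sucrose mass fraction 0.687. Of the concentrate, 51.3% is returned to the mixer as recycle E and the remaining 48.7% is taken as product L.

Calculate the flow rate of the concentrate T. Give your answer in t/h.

55.85 t/h

Overall sucrose balance (none leaves overhead): sucrose in fresh feed = sucrose in product, i.e. 101×0.185 = (1−0.513)·T·0.687.
T = 18.685/(0.687×0.487) = 55.848 t/h.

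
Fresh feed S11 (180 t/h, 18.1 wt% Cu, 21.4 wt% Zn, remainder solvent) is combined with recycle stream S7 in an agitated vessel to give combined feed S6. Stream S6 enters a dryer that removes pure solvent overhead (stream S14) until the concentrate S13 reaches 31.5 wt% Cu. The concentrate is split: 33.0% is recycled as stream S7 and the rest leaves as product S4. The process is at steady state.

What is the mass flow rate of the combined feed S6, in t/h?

230.9 t/h

Overall Cu balance (none leaves overhead): Cu in fresh feed = Cu in product, i.e. 180×0.181 = (1−0.330)·S13·0.315.
S13 = 32.58/(0.315×0.670) = 154.37 t/h.
Recycle S7 = 0.330×154.37 = 50.942 t/h.
Combined feed S6 = 180 + 50.942 = 230.94 t/h.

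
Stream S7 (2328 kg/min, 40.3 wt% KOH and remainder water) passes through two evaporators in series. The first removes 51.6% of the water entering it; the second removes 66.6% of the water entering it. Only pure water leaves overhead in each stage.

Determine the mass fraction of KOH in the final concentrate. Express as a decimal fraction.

0.807

water in feed = 2328×0.597 = 1389.8 kg/min.
After stage 1: water left = (1−0.516)×1389.8 = 672.67; stream total = 1610.9 kg/min.
After stage 2: water left = (1−0.666)×672.67 = 224.67; final concentrate = 1162.9 kg/min.
KOH fraction = 938.18/1162.9 = 0.807.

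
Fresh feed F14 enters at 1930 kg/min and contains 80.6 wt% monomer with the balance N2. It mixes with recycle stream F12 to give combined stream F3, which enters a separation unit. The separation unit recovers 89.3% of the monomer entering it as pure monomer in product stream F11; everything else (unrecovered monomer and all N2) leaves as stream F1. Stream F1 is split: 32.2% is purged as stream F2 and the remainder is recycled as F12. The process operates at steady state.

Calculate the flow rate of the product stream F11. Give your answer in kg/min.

1498 kg/min

monomer in F3: m_A = 1930×0.806 + (1−0.322)·(1−0.893)·m_A, so m_A = 1555.6/0.9275 = 1677.3 kg/min.
Product F11 = 0.893×1677.3 = 1497.8 kg/min.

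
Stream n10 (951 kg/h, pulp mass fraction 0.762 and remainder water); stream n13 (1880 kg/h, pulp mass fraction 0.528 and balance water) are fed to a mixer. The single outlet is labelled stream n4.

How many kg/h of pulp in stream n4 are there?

1717 kg/h

pulp out = pulp in = 951×0.762 + 1880×0.528 = 1717.3 kg/h.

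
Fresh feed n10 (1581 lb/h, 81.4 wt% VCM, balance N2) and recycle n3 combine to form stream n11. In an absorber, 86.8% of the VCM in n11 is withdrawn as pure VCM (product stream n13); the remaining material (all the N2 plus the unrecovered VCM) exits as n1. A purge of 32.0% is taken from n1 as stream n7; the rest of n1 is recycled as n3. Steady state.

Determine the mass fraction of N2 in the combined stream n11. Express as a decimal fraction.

N2 enters only via n10 and leaves only via the purge: 1581×0.186 = 0.320×(N2 in n1), and the absorber passes all N2, so N2 in n11 = N2 in n1 = 918.96 lb/h.
VCM in n11: m_A = 1581×0.814 + (1−0.320)·(1−0.868)·m_A, so m_A = 1286.9/0.9102 = 1413.8 lb/h.
n11 = 1413.8 + 918.96 = 2332.8 lb/h.
N2 fraction in n11 = 918.96/2332.8 = 0.394.

0.394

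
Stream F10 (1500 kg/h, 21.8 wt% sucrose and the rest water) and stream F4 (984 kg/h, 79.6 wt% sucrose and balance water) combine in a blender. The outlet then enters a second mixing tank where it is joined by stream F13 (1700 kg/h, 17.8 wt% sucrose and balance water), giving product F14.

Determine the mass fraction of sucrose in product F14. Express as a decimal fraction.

Overall, product flow = 4184 kg/h.
sucrose in = 1500×0.218 + 984×0.796 + 1700×0.178 = 1412.9 kg/h.
sucrose fraction in F14 = 0.338.

0.338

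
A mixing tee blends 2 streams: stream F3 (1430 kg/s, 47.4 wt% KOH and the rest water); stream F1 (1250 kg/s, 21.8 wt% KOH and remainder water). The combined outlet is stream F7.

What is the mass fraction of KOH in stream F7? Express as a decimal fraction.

Total flow out = 1430 + 1250 = 2680 kg/s.
KOH in = 1430×0.474 + 1250×0.218 = 950.32 kg/s.
KOH mass fraction in F7 = 950.32/2680 = 0.3546.

0.3546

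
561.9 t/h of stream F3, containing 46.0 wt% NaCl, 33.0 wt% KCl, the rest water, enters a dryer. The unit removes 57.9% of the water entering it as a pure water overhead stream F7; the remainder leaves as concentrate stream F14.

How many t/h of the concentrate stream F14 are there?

water entering = 561.9×0.210 = 118 t/h; overhead removed = 0.579×118 = 68.321 t/h.
Concentrate = 561.9 − 68.321 = 493.58 t/h.

493.6 t/h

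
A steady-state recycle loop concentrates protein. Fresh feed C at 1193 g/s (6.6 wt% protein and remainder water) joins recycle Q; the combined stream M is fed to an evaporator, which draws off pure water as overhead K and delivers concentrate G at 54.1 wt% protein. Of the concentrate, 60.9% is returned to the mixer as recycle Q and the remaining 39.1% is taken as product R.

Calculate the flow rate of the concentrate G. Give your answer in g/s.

372.2 g/s

Overall protein balance (none leaves overhead): protein in fresh feed = protein in product, i.e. 1193×0.066 = (1−0.609)·G·0.541.
G = 78.738/(0.541×0.391) = 372.23 g/s.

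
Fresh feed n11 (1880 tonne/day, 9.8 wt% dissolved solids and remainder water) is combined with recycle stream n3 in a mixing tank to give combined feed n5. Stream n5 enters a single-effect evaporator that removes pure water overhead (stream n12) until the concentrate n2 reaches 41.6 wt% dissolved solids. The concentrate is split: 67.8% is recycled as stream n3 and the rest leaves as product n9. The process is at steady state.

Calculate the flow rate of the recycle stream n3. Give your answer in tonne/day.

Overall dissolved solids balance (none leaves overhead): dissolved solids in fresh feed = dissolved solids in product, i.e. 1880×0.098 = (1−0.678)·n2·0.416.
n2 = 184.24/(0.416×0.322) = 1375.4 tonne/day.
Recycle n3 = 0.678×1375.4 = 932.53 tonne/day.

932.5 tonne/day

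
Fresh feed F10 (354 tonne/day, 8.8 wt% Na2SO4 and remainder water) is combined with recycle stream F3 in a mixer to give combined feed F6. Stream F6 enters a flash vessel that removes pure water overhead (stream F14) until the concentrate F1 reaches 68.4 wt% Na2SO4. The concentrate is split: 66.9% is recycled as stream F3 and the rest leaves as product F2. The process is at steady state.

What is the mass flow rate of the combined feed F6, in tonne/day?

446.1 tonne/day

Overall Na2SO4 balance (none leaves overhead): Na2SO4 in fresh feed = Na2SO4 in product, i.e. 354×0.088 = (1−0.669)·F1·0.684.
F1 = 31.152/(0.684×0.331) = 137.59 tonne/day.
Recycle F3 = 0.669×137.59 = 92.051 tonne/day.
Combined feed F6 = 354 + 92.051 = 446.05 tonne/day.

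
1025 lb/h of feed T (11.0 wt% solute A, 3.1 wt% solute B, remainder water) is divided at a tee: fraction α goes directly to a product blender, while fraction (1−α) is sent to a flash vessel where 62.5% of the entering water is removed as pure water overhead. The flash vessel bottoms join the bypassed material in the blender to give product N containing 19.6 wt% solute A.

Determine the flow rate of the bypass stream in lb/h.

All 1025×0.110 = 112.75 lb/h of solute A reaches N, so N = 112.75/0.196 = 575.26 lb/h and vapour = 449.74 lb/h.
The evaporator receives (1−α)·1025 of feed at 0.859 water and removes 0.625 of that water:
0.625×0.859×(1−α)×1025 = 449.74
(1−α) = 449.74/550.3 = 0.8173;  α = 0.1827.
Bypass flow = 0.1827×1025 = 187.29 lb/h.

187.3 lb/h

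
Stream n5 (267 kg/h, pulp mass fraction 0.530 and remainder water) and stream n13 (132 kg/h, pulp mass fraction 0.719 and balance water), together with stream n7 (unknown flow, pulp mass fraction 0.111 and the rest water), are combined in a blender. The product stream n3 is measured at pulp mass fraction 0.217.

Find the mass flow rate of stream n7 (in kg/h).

1414 kg/h

Let n7 be the unknown flow. Total out = 399 + n7.
pulp balance: 236.42 + 0.111·n7 = 0.217·(399 + n7)
(0.111 − 0.217)·n7 = 0.217×399 − 236.42 = -149.84
n7 = -149.84 / -0.106 = 1413.5 kg/h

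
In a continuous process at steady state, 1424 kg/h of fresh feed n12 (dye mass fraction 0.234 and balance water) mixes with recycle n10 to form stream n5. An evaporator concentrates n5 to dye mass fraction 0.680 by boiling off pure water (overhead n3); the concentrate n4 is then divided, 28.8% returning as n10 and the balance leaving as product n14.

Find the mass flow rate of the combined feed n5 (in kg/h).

1622 kg/h

Overall dye balance (none leaves overhead): dye in fresh feed = dye in product, i.e. 1424×0.234 = (1−0.288)·n4·0.680.
n4 = 333.22/(0.680×0.712) = 688.24 kg/h.
Recycle n10 = 0.288×688.24 = 198.21 kg/h.
Combined feed n5 = 1424 + 198.21 = 1622.2 kg/h.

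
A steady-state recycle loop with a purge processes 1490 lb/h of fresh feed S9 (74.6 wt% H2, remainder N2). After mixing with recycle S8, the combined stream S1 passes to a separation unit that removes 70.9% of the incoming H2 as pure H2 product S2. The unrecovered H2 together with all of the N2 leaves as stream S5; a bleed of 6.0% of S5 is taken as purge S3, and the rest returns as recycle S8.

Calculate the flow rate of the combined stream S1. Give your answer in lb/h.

N2 enters only via S9 and leaves only via the purge: 1490×0.254 = 0.060×(N2 in S5), and the separation unit passes all N2, so N2 in S1 = N2 in S5 = 6307.7 lb/h.
H2 in S1: m_A = 1490×0.746 + (1−0.060)·(1−0.709)·m_A, so m_A = 1111.5/0.7265 = 1530.1 lb/h.
S1 = 1530.1 + 6307.7 = 7837.7 lb/h.

7838 lb/h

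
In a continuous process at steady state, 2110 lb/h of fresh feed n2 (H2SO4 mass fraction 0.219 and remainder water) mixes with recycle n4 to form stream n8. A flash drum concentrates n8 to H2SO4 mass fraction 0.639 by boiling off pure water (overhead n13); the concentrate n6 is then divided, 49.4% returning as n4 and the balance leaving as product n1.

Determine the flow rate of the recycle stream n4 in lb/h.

Overall H2SO4 balance (none leaves overhead): H2SO4 in fresh feed = H2SO4 in product, i.e. 2110×0.219 = (1−0.494)·n6·0.639.
n6 = 462.09/(0.639×0.506) = 1429.1 lb/h.
Recycle n4 = 0.494×1429.1 = 706 lb/h.

706 lb/h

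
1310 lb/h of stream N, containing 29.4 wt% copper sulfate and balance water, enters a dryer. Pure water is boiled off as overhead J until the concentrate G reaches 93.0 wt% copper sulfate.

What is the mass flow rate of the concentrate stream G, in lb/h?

copper sulfate is conserved: 1310×0.294 = 385.14 lb/h all reports to the concentrate.
Concentrate = 385.14/(target fraction) = 414.13 lb/h.

414.1 lb/h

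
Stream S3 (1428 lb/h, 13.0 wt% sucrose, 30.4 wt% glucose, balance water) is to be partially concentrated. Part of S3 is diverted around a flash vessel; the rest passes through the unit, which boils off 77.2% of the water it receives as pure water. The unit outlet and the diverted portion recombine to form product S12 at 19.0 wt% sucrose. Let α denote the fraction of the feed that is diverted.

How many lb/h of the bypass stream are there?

All 1428×0.130 = 185.64 lb/h of sucrose reaches S12, so S12 = 185.64/0.190 = 977.05 lb/h and vapour = 450.95 lb/h.
The evaporator receives (1−α)·1428 of feed at 0.566 water and removes 0.772 of that water:
0.772×0.566×(1−α)×1428 = 450.95
(1−α) = 450.95/623.97 = 0.7227;  α = 0.2773.
Bypass flow = 0.2773×1428 = 395.97 lb/h.

396 lb/h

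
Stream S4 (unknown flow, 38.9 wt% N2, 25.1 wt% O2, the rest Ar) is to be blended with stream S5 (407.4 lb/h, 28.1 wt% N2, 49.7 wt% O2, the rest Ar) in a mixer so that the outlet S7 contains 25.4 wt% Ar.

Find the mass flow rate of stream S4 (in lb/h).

123 lb/h

Let S4 be the unknown flow. Total out = 407.4 + S4.
Ar balance: 90.443 + 0.360·S4 = 0.254·(407.4 + S4)
(0.360 − 0.254)·S4 = 0.254×407.4 − 90.443 = 13.037
S4 = 13.037 / 0.106 = 122.99 lb/h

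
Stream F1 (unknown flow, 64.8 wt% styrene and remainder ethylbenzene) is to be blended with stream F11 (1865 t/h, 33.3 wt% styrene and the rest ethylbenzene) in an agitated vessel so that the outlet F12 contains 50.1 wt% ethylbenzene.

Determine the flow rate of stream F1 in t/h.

2078 t/h

Let F1 be the unknown flow. Total out = 1865 + F1.
ethylbenzene balance: 1244 + 0.352·F1 = 0.501·(1865 + F1)
(0.352 − 0.501)·F1 = 0.501×1865 − 1244 = -309.59
F1 = -309.59 / -0.149 = 2077.8 t/h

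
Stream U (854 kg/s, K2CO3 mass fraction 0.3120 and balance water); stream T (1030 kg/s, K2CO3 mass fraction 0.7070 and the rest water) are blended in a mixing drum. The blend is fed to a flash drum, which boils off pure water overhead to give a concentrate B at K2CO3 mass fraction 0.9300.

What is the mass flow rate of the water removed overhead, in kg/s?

814.5 kg/s

K2CO3 entering = 854×0.312 + 1030×0.707 = 994.66 kg/s.
All K2CO3 reports to B, so B = 994.66/0.930 = 1069.5 kg/s.
Total feed = 1884 kg/s; overhead = 1884 − 1069.5 = 814.48 kg/s.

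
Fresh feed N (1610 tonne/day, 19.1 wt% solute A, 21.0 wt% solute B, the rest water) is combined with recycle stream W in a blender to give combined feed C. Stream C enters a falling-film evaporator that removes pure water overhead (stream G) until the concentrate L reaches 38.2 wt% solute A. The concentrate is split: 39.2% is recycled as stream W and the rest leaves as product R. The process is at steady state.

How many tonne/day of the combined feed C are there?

Overall solute A balance (none leaves overhead): solute A in fresh feed = solute A in product, i.e. 1610×0.191 = (1−0.392)·L·0.382.
L = 307.51/(0.382×0.608) = 1324 tonne/day.
Recycle W = 0.392×1324 = 519.01 tonne/day.
Combined feed C = 1610 + 519.01 = 2129 tonne/day.

2129 tonne/day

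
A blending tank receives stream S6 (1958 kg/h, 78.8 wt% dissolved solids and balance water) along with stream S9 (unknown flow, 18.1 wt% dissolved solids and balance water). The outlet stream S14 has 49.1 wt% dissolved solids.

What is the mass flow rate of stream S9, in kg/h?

Let S9 be the unknown flow. Total out = 1958 + S9.
dissolved solids balance: 1542.9 + 0.181·S9 = 0.491·(1958 + S9)
(0.181 − 0.491)·S9 = 0.491×1958 − 1542.9 = -581.53
S9 = -581.53 / -0.310 = 1875.9 kg/h

1876 kg/h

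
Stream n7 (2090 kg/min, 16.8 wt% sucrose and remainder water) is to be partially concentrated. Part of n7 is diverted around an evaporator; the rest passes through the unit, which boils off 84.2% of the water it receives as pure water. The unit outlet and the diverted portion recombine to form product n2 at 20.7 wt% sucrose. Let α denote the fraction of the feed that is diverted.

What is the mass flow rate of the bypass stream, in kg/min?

All 2090×0.168 = 351.12 kg/min of sucrose reaches n2, so n2 = 351.12/0.207 = 1696.2 kg/min and vapour = 393.77 kg/min.
The evaporator receives (1−α)·2090 of feed at 0.832 water and removes 0.842 of that water:
0.842×0.832×(1−α)×2090 = 393.77
(1−α) = 393.77/1464.1 = 0.2689;  α = 0.7311.
Bypass flow = 0.7311×2090 = 1527.9 kg/min.

1528 kg/min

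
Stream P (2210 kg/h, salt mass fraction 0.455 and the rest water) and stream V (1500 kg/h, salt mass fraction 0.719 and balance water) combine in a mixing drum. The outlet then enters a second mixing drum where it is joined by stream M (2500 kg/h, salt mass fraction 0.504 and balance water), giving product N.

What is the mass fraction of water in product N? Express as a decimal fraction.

Overall, product flow = 6210 kg/h.
water in = 2210×0.545 + 1500×0.281 + 2500×0.496 = 2866 kg/h.
water fraction in N = 0.462.

0.462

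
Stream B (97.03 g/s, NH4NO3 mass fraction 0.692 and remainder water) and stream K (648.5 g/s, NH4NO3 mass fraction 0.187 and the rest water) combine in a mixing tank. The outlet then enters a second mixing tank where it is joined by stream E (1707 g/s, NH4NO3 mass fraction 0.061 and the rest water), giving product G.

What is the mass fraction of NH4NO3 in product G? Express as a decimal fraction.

Overall, product flow = 2452.5 g/s.
NH4NO3 in = 97.03×0.692 + 648.5×0.187 + 1707×0.061 = 292.54 g/s.
NH4NO3 fraction in G = 0.119.

0.119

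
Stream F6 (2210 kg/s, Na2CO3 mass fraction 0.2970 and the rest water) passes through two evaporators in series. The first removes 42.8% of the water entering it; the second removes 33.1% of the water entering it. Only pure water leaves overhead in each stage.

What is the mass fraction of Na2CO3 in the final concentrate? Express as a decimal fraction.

0.5247

water in feed = 2210×0.703 = 1553.6 kg/s.
After stage 1: water left = (1−0.428)×1553.6 = 888.68; stream total = 1545 kg/s.
After stage 2: water left = (1−0.331)×888.68 = 594.52; final concentrate = 1250.9 kg/s.
Na2CO3 fraction = 656.37/1250.9 = 0.5247.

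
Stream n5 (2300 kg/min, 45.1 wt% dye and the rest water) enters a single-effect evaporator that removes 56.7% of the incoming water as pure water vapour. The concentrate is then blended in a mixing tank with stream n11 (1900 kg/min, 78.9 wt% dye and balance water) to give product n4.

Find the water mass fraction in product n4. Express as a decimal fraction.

0.272

Vapour removed = 0.567×0.549×2300 = 715.95 kg/min; concentrate = 1584 kg/min.
water reaching the mixer = 546.75 (from concentrate) + 1900×0.211 = 947.65 kg/min.
Product flow = 1584 + 1900 = 3484 kg/min; water fraction = 0.272.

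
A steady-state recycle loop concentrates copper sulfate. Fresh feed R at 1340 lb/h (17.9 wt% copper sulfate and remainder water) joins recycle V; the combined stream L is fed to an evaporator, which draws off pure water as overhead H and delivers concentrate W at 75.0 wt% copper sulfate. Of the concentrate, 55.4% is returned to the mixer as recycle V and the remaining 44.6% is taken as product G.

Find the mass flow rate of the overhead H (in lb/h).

1020 lb/h

Overall copper sulfate balance (none leaves overhead): copper sulfate in fresh feed = copper sulfate in product, i.e. 1340×0.179 = (1−0.554)·W·0.750.
W = 239.86/(0.750×0.446) = 717.07 lb/h.
Recycle V = 0.554×717.07 = 397.26 lb/h.
Combined feed L = 1340 + 397.26 = 1737.3 lb/h.
Overhead H = L − W = 1737.3 − 717.07 = 1020.2 lb/h.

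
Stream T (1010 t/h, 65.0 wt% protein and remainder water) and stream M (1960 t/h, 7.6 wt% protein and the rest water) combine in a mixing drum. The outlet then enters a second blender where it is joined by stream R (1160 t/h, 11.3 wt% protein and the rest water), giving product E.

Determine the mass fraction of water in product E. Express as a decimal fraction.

Overall, product flow = 4130 t/h.
water in = 1010×0.350 + 1960×0.924 + 1160×0.887 = 3193.5 t/h.
water fraction in E = 0.773.

0.773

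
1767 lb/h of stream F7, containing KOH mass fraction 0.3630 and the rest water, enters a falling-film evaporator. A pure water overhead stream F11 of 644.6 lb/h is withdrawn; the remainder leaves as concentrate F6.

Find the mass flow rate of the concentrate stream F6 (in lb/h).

Concentrate = 1767 − 644.6 = 1122.4 lb/h.

1122 lb/h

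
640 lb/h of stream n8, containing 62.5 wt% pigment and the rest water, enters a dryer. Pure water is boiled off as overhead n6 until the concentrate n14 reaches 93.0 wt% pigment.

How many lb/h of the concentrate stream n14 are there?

pigment is conserved: 640×0.625 = 400 lb/h all reports to the concentrate.
Concentrate = 400/(target fraction) = 430.11 lb/h.

430.1 lb/h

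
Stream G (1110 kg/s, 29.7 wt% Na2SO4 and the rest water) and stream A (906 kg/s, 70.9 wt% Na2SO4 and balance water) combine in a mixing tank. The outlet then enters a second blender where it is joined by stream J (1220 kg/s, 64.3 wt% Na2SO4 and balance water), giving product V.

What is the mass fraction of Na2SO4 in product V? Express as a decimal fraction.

0.543

Overall, product flow = 3236 kg/s.
Na2SO4 in = 1110×0.297 + 906×0.709 + 1220×0.643 = 1756.5 kg/s.
Na2SO4 fraction in V = 0.543.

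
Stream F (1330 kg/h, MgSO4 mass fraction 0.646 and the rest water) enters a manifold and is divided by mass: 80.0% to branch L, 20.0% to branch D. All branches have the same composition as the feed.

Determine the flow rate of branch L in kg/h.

Branch L flow = 0.800×1330 = 1064 kg/h.

1064 kg/h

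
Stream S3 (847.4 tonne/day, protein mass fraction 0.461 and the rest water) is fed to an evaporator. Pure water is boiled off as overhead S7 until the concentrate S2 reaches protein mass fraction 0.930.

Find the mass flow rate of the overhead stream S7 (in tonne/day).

427.3 tonne/day

protein is conserved: 847.4×0.461 = 390.65 tonne/day all reports to the concentrate.
Concentrate = 390.65/(target fraction) = 420.06 tonne/day.
Overhead = 847.4 − 420.06 = 427.34 tonne/day.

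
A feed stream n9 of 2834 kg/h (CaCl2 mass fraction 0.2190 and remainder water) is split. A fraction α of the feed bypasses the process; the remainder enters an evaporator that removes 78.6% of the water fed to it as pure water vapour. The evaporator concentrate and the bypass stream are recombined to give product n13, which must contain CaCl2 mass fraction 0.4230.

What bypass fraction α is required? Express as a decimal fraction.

All 2834×0.219 = 620.65 kg/h of CaCl2 reaches n13, so n13 = 620.65/0.423 = 1467.2 kg/h and vapour = 1366.8 kg/h.
The evaporator receives (1−α)·2834 of feed at 0.781 water and removes 0.786 of that water:
0.786×0.781×(1−α)×2834 = 1366.8
(1−α) = 1366.8/1739.7 = 0.7856;  α = 0.2144.

0.214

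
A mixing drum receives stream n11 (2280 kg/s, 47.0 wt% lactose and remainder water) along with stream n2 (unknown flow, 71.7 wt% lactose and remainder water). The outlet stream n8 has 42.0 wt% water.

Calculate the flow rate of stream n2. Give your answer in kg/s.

Let n2 be the unknown flow. Total out = 2280 + n2.
water balance: 1208.4 + 0.283·n2 = 0.420·(2280 + n2)
(0.283 − 0.420)·n2 = 0.420×2280 − 1208.4 = -250.8
n2 = -250.8 / -0.137 = 1830.7 kg/s

1831 kg/s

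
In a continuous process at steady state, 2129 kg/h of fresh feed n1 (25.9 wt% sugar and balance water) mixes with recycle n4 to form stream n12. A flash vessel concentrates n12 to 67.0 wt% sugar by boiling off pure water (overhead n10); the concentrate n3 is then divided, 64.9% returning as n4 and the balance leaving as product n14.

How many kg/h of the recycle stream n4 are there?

Overall sugar balance (none leaves overhead): sugar in fresh feed = sugar in product, i.e. 2129×0.259 = (1−0.649)·n3·0.670.
n3 = 551.41/(0.670×0.351) = 2344.7 kg/h.
Recycle n4 = 0.649×2344.7 = 1521.7 kg/h.

1522 kg/h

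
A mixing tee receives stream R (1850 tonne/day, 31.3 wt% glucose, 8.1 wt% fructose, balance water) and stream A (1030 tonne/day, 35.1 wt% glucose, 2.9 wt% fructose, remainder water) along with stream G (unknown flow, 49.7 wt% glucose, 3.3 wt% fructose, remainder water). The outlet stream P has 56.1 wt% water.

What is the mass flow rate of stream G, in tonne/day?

1583 tonne/day

Let G be the unknown flow. Total out = 2880 + G.
water balance: 1759.7 + 0.470·G = 0.561·(2880 + G)
(0.470 − 0.561)·G = 0.561×2880 − 1759.7 = -144.02
G = -144.02 / -0.091 = 1582.6 tonne/day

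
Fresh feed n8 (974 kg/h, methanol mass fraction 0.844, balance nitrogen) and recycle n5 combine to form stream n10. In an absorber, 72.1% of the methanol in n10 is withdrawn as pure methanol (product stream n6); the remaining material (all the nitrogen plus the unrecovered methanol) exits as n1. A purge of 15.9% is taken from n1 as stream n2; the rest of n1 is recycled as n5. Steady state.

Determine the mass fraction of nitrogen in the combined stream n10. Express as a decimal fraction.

nitrogen enters only via n8 and leaves only via the purge: 974×0.156 = 0.159×(nitrogen in n1), and the absorber passes all nitrogen, so nitrogen in n10 = nitrogen in n1 = 955.62 kg/h.
methanol in n10: m_A = 974×0.844 + (1−0.159)·(1−0.721)·m_A, so m_A = 822.06/0.7654 = 1074.1 kg/h.
n10 = 1074.1 + 955.62 = 2029.7 kg/h.
nitrogen fraction in n10 = 955.62/2029.7 = 0.471.

0.471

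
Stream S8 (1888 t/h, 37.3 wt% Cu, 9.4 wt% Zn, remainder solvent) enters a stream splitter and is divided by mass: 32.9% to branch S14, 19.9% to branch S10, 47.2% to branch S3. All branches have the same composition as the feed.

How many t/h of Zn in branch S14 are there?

58.39 t/h

Branch S14 total = 0.329×1888 = 621.15 t/h.
Zn in S14 = 0.094×621.15 = 58.388 t/h.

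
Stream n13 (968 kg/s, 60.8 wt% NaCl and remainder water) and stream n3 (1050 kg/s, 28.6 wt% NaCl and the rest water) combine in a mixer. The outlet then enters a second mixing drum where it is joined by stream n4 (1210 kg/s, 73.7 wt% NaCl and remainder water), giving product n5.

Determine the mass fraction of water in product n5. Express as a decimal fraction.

Overall, product flow = 3228 kg/s.
water in = 968×0.392 + 1050×0.714 + 1210×0.263 = 1447.4 kg/s.
water fraction in n5 = 0.448.

0.448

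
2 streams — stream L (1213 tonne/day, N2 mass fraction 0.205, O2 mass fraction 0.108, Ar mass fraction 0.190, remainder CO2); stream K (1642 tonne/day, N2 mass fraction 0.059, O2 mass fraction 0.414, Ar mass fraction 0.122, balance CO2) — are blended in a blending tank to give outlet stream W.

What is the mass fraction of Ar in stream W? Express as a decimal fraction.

Total flow out = 1213 + 1642 = 2855 tonne/day.
Ar in = 1213×0.190 + 1642×0.122 = 430.79 tonne/day.
Ar mass fraction in W = 430.79/2855 = 0.151.

0.151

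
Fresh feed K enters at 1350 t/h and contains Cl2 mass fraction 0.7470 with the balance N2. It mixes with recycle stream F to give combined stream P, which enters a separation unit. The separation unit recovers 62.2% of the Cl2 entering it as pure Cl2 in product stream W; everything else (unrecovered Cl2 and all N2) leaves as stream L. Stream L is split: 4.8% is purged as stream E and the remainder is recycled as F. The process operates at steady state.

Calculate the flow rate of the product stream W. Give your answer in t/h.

Cl2 in P: m_A = 1350×0.747 + (1−0.048)·(1−0.622)·m_A, so m_A = 1008.5/0.6401 = 1575.3 t/h.
Product W = 0.622×1575.3 = 979.87 t/h.

979.9 t/h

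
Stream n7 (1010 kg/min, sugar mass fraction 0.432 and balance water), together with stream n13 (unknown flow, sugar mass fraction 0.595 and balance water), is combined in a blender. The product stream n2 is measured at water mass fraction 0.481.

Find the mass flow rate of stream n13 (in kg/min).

1156 kg/min

Let n13 be the unknown flow. Total out = 1010 + n13.
water balance: 573.68 + 0.405·n13 = 0.481·(1010 + n13)
(0.405 − 0.481)·n13 = 0.481×1010 − 573.68 = -87.87
n13 = -87.87 / -0.076 = 1156.2 kg/min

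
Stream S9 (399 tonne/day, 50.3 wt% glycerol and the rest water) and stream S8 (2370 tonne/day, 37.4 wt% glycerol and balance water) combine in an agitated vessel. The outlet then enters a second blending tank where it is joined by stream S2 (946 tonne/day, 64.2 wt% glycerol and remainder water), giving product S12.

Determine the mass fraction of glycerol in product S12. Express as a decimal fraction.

Overall, product flow = 3715 tonne/day.
glycerol in = 399×0.503 + 2370×0.374 + 946×0.642 = 1694.4 tonne/day.
glycerol fraction in S12 = 0.456.

0.456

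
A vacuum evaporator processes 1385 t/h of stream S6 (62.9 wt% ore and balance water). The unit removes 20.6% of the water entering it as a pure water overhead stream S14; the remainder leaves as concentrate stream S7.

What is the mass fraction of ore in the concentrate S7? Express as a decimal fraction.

0.6810

ore is not removed: 1385×0.629 = 871.16 t/h of ore enters S7.
water entering = 1385×0.371 = 513.84 t/h; overhead removed = 0.206×513.84 = 105.85 t/h.
Concentrate = 1385 − 105.85 = 1279.1 t/h.
Mass fraction = 871.16/1279.1 = 0.6810.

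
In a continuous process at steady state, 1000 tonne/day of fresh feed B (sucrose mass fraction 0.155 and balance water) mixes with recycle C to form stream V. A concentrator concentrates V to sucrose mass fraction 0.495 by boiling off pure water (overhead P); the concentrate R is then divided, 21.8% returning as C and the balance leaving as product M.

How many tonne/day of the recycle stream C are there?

87.29 tonne/day

Overall sucrose balance (none leaves overhead): sucrose in fresh feed = sucrose in product, i.e. 1000×0.155 = (1−0.218)·R·0.495.
R = 155/(0.495×0.782) = 400.42 tonne/day.
Recycle C = 0.218×400.42 = 87.292 tonne/day.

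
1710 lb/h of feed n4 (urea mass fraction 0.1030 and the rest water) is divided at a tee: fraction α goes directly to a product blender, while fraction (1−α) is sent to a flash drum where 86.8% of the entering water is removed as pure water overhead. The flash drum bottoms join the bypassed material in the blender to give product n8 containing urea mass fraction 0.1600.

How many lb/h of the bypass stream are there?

All 1710×0.103 = 176.13 lb/h of urea reaches n8, so n8 = 176.13/0.160 = 1100.8 lb/h and vapour = 609.19 lb/h.
The evaporator receives (1−α)·1710 of feed at 0.897 water and removes 0.868 of that water:
0.868×0.897×(1−α)×1710 = 609.19
(1−α) = 609.19/1331.4 = 0.4576;  α = 0.5424.
Bypass flow = 0.5424×1710 = 927.58 lb/h.

927.6 lb/h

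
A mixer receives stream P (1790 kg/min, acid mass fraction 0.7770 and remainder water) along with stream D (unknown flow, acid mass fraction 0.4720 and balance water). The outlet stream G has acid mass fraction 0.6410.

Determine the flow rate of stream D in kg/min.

Let D be the unknown flow. Total out = 1790 + D.
acid balance: 1390.8 + 0.472·D = 0.641·(1790 + D)
(0.472 − 0.641)·D = 0.641×1790 − 1390.8 = -243.44
D = -243.44 / -0.169 = 1440.5 kg/min

1440 kg/min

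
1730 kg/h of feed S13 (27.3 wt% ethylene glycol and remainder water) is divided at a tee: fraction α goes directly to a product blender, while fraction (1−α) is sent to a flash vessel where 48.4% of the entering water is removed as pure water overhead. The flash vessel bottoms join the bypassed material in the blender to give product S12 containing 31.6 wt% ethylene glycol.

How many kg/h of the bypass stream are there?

All 1730×0.273 = 472.29 kg/h of ethylene glycol reaches S12, so S12 = 472.29/0.316 = 1494.6 kg/h and vapour = 235.41 kg/h.
The evaporator receives (1−α)·1730 of feed at 0.727 water and removes 0.484 of that water:
0.484×0.727×(1−α)×1730 = 235.41
(1−α) = 235.41/608.73 = 0.3867;  α = 0.6133.
Bypass flow = 0.6133×1730 = 1061 kg/h.

1061 kg/h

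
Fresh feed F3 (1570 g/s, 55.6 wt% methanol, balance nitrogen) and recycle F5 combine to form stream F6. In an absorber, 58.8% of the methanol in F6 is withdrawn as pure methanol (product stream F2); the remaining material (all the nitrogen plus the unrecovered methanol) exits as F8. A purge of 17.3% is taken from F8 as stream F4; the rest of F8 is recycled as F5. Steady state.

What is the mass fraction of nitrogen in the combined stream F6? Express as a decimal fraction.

0.753

nitrogen enters only via F3 and leaves only via the purge: 1570×0.444 = 0.173×(nitrogen in F8), and the absorber passes all nitrogen, so nitrogen in F6 = nitrogen in F8 = 4029.4 g/s.
methanol in F6: m_A = 1570×0.556 + (1−0.173)·(1−0.588)·m_A, so m_A = 872.92/0.6593 = 1324.1 g/s.
F6 = 1324.1 + 4029.4 = 5353.4 g/s.
nitrogen fraction in F6 = 4029.4/5353.4 = 0.753.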